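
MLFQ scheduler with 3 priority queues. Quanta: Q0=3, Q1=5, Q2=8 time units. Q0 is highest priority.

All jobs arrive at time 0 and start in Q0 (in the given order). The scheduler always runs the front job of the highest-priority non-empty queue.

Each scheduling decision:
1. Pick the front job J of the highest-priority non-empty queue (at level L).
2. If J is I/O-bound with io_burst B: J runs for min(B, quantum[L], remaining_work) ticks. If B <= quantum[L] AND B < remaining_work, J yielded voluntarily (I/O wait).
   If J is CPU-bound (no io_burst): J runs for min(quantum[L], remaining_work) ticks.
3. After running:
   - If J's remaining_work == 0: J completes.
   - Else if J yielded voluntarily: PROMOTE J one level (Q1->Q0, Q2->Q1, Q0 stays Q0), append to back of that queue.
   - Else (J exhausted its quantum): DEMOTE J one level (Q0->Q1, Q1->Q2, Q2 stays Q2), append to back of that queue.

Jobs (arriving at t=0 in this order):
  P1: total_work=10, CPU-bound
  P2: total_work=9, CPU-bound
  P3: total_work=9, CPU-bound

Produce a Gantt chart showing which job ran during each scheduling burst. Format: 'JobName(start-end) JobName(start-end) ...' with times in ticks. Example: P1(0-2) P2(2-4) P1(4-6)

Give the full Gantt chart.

t=0-3: P1@Q0 runs 3, rem=7, quantum used, demote→Q1. Q0=[P2,P3] Q1=[P1] Q2=[]
t=3-6: P2@Q0 runs 3, rem=6, quantum used, demote→Q1. Q0=[P3] Q1=[P1,P2] Q2=[]
t=6-9: P3@Q0 runs 3, rem=6, quantum used, demote→Q1. Q0=[] Q1=[P1,P2,P3] Q2=[]
t=9-14: P1@Q1 runs 5, rem=2, quantum used, demote→Q2. Q0=[] Q1=[P2,P3] Q2=[P1]
t=14-19: P2@Q1 runs 5, rem=1, quantum used, demote→Q2. Q0=[] Q1=[P3] Q2=[P1,P2]
t=19-24: P3@Q1 runs 5, rem=1, quantum used, demote→Q2. Q0=[] Q1=[] Q2=[P1,P2,P3]
t=24-26: P1@Q2 runs 2, rem=0, completes. Q0=[] Q1=[] Q2=[P2,P3]
t=26-27: P2@Q2 runs 1, rem=0, completes. Q0=[] Q1=[] Q2=[P3]
t=27-28: P3@Q2 runs 1, rem=0, completes. Q0=[] Q1=[] Q2=[]

Answer: P1(0-3) P2(3-6) P3(6-9) P1(9-14) P2(14-19) P3(19-24) P1(24-26) P2(26-27) P3(27-28)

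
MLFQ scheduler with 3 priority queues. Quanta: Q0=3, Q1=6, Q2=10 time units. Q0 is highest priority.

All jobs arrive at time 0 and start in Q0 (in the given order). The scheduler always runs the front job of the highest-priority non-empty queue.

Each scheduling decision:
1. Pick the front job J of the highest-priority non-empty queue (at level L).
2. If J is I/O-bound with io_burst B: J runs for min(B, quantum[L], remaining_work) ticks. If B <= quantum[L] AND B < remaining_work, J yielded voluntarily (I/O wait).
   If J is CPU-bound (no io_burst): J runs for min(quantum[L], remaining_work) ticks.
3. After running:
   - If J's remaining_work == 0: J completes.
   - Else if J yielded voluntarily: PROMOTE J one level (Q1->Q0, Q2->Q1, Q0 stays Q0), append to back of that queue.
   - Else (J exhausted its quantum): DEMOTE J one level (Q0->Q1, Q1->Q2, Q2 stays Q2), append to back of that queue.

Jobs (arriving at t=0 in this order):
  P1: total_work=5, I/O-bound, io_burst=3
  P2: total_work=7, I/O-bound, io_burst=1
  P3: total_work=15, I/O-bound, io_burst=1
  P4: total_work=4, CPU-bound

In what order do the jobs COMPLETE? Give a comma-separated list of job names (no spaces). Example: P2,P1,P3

t=0-3: P1@Q0 runs 3, rem=2, I/O yield, promote→Q0. Q0=[P2,P3,P4,P1] Q1=[] Q2=[]
t=3-4: P2@Q0 runs 1, rem=6, I/O yield, promote→Q0. Q0=[P3,P4,P1,P2] Q1=[] Q2=[]
t=4-5: P3@Q0 runs 1, rem=14, I/O yield, promote→Q0. Q0=[P4,P1,P2,P3] Q1=[] Q2=[]
t=5-8: P4@Q0 runs 3, rem=1, quantum used, demote→Q1. Q0=[P1,P2,P3] Q1=[P4] Q2=[]
t=8-10: P1@Q0 runs 2, rem=0, completes. Q0=[P2,P3] Q1=[P4] Q2=[]
t=10-11: P2@Q0 runs 1, rem=5, I/O yield, promote→Q0. Q0=[P3,P2] Q1=[P4] Q2=[]
t=11-12: P3@Q0 runs 1, rem=13, I/O yield, promote→Q0. Q0=[P2,P3] Q1=[P4] Q2=[]
t=12-13: P2@Q0 runs 1, rem=4, I/O yield, promote→Q0. Q0=[P3,P2] Q1=[P4] Q2=[]
t=13-14: P3@Q0 runs 1, rem=12, I/O yield, promote→Q0. Q0=[P2,P3] Q1=[P4] Q2=[]
t=14-15: P2@Q0 runs 1, rem=3, I/O yield, promote→Q0. Q0=[P3,P2] Q1=[P4] Q2=[]
t=15-16: P3@Q0 runs 1, rem=11, I/O yield, promote→Q0. Q0=[P2,P3] Q1=[P4] Q2=[]
t=16-17: P2@Q0 runs 1, rem=2, I/O yield, promote→Q0. Q0=[P3,P2] Q1=[P4] Q2=[]
t=17-18: P3@Q0 runs 1, rem=10, I/O yield, promote→Q0. Q0=[P2,P3] Q1=[P4] Q2=[]
t=18-19: P2@Q0 runs 1, rem=1, I/O yield, promote→Q0. Q0=[P3,P2] Q1=[P4] Q2=[]
t=19-20: P3@Q0 runs 1, rem=9, I/O yield, promote→Q0. Q0=[P2,P3] Q1=[P4] Q2=[]
t=20-21: P2@Q0 runs 1, rem=0, completes. Q0=[P3] Q1=[P4] Q2=[]
t=21-22: P3@Q0 runs 1, rem=8, I/O yield, promote→Q0. Q0=[P3] Q1=[P4] Q2=[]
t=22-23: P3@Q0 runs 1, rem=7, I/O yield, promote→Q0. Q0=[P3] Q1=[P4] Q2=[]
t=23-24: P3@Q0 runs 1, rem=6, I/O yield, promote→Q0. Q0=[P3] Q1=[P4] Q2=[]
t=24-25: P3@Q0 runs 1, rem=5, I/O yield, promote→Q0. Q0=[P3] Q1=[P4] Q2=[]
t=25-26: P3@Q0 runs 1, rem=4, I/O yield, promote→Q0. Q0=[P3] Q1=[P4] Q2=[]
t=26-27: P3@Q0 runs 1, rem=3, I/O yield, promote→Q0. Q0=[P3] Q1=[P4] Q2=[]
t=27-28: P3@Q0 runs 1, rem=2, I/O yield, promote→Q0. Q0=[P3] Q1=[P4] Q2=[]
t=28-29: P3@Q0 runs 1, rem=1, I/O yield, promote→Q0. Q0=[P3] Q1=[P4] Q2=[]
t=29-30: P3@Q0 runs 1, rem=0, completes. Q0=[] Q1=[P4] Q2=[]
t=30-31: P4@Q1 runs 1, rem=0, completes. Q0=[] Q1=[] Q2=[]

Answer: P1,P2,P3,P4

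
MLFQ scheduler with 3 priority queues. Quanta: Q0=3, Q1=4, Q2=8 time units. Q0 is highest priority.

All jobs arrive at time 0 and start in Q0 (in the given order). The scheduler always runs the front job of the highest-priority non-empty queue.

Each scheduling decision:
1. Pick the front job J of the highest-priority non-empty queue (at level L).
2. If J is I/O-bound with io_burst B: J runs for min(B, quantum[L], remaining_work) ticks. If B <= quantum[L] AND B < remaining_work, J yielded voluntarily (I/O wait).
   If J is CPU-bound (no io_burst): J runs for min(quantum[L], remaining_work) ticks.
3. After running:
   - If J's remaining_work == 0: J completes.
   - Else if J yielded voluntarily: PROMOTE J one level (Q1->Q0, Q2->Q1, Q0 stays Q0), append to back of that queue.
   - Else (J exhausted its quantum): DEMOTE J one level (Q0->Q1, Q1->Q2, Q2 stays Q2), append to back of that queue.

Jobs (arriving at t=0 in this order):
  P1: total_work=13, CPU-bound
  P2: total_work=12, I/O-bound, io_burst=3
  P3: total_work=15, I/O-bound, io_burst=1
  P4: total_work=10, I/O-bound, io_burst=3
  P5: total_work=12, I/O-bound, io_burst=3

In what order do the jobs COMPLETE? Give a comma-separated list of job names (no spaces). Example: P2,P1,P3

t=0-3: P1@Q0 runs 3, rem=10, quantum used, demote→Q1. Q0=[P2,P3,P4,P5] Q1=[P1] Q2=[]
t=3-6: P2@Q0 runs 3, rem=9, I/O yield, promote→Q0. Q0=[P3,P4,P5,P2] Q1=[P1] Q2=[]
t=6-7: P3@Q0 runs 1, rem=14, I/O yield, promote→Q0. Q0=[P4,P5,P2,P3] Q1=[P1] Q2=[]
t=7-10: P4@Q0 runs 3, rem=7, I/O yield, promote→Q0. Q0=[P5,P2,P3,P4] Q1=[P1] Q2=[]
t=10-13: P5@Q0 runs 3, rem=9, I/O yield, promote→Q0. Q0=[P2,P3,P4,P5] Q1=[P1] Q2=[]
t=13-16: P2@Q0 runs 3, rem=6, I/O yield, promote→Q0. Q0=[P3,P4,P5,P2] Q1=[P1] Q2=[]
t=16-17: P3@Q0 runs 1, rem=13, I/O yield, promote→Q0. Q0=[P4,P5,P2,P3] Q1=[P1] Q2=[]
t=17-20: P4@Q0 runs 3, rem=4, I/O yield, promote→Q0. Q0=[P5,P2,P3,P4] Q1=[P1] Q2=[]
t=20-23: P5@Q0 runs 3, rem=6, I/O yield, promote→Q0. Q0=[P2,P3,P4,P5] Q1=[P1] Q2=[]
t=23-26: P2@Q0 runs 3, rem=3, I/O yield, promote→Q0. Q0=[P3,P4,P5,P2] Q1=[P1] Q2=[]
t=26-27: P3@Q0 runs 1, rem=12, I/O yield, promote→Q0. Q0=[P4,P5,P2,P3] Q1=[P1] Q2=[]
t=27-30: P4@Q0 runs 3, rem=1, I/O yield, promote→Q0. Q0=[P5,P2,P3,P4] Q1=[P1] Q2=[]
t=30-33: P5@Q0 runs 3, rem=3, I/O yield, promote→Q0. Q0=[P2,P3,P4,P5] Q1=[P1] Q2=[]
t=33-36: P2@Q0 runs 3, rem=0, completes. Q0=[P3,P4,P5] Q1=[P1] Q2=[]
t=36-37: P3@Q0 runs 1, rem=11, I/O yield, promote→Q0. Q0=[P4,P5,P3] Q1=[P1] Q2=[]
t=37-38: P4@Q0 runs 1, rem=0, completes. Q0=[P5,P3] Q1=[P1] Q2=[]
t=38-41: P5@Q0 runs 3, rem=0, completes. Q0=[P3] Q1=[P1] Q2=[]
t=41-42: P3@Q0 runs 1, rem=10, I/O yield, promote→Q0. Q0=[P3] Q1=[P1] Q2=[]
t=42-43: P3@Q0 runs 1, rem=9, I/O yield, promote→Q0. Q0=[P3] Q1=[P1] Q2=[]
t=43-44: P3@Q0 runs 1, rem=8, I/O yield, promote→Q0. Q0=[P3] Q1=[P1] Q2=[]
t=44-45: P3@Q0 runs 1, rem=7, I/O yield, promote→Q0. Q0=[P3] Q1=[P1] Q2=[]
t=45-46: P3@Q0 runs 1, rem=6, I/O yield, promote→Q0. Q0=[P3] Q1=[P1] Q2=[]
t=46-47: P3@Q0 runs 1, rem=5, I/O yield, promote→Q0. Q0=[P3] Q1=[P1] Q2=[]
t=47-48: P3@Q0 runs 1, rem=4, I/O yield, promote→Q0. Q0=[P3] Q1=[P1] Q2=[]
t=48-49: P3@Q0 runs 1, rem=3, I/O yield, promote→Q0. Q0=[P3] Q1=[P1] Q2=[]
t=49-50: P3@Q0 runs 1, rem=2, I/O yield, promote→Q0. Q0=[P3] Q1=[P1] Q2=[]
t=50-51: P3@Q0 runs 1, rem=1, I/O yield, promote→Q0. Q0=[P3] Q1=[P1] Q2=[]
t=51-52: P3@Q0 runs 1, rem=0, completes. Q0=[] Q1=[P1] Q2=[]
t=52-56: P1@Q1 runs 4, rem=6, quantum used, demote→Q2. Q0=[] Q1=[] Q2=[P1]
t=56-62: P1@Q2 runs 6, rem=0, completes. Q0=[] Q1=[] Q2=[]

Answer: P2,P4,P5,P3,P1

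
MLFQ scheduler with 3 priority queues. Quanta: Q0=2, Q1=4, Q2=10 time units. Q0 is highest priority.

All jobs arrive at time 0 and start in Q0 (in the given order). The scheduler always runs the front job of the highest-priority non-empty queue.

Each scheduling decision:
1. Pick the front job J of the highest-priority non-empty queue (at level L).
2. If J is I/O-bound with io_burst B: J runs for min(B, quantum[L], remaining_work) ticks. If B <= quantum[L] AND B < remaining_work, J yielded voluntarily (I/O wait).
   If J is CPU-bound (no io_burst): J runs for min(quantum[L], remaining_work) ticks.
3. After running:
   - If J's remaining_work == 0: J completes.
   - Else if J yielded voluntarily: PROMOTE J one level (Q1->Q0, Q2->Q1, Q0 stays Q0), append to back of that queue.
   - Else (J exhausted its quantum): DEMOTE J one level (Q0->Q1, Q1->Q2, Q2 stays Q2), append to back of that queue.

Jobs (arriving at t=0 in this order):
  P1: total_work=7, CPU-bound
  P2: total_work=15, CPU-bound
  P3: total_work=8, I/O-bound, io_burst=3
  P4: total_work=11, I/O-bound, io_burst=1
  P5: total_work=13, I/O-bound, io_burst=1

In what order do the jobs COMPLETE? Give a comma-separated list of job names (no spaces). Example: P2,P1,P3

t=0-2: P1@Q0 runs 2, rem=5, quantum used, demote→Q1. Q0=[P2,P3,P4,P5] Q1=[P1] Q2=[]
t=2-4: P2@Q0 runs 2, rem=13, quantum used, demote→Q1. Q0=[P3,P4,P5] Q1=[P1,P2] Q2=[]
t=4-6: P3@Q0 runs 2, rem=6, quantum used, demote→Q1. Q0=[P4,P5] Q1=[P1,P2,P3] Q2=[]
t=6-7: P4@Q0 runs 1, rem=10, I/O yield, promote→Q0. Q0=[P5,P4] Q1=[P1,P2,P3] Q2=[]
t=7-8: P5@Q0 runs 1, rem=12, I/O yield, promote→Q0. Q0=[P4,P5] Q1=[P1,P2,P3] Q2=[]
t=8-9: P4@Q0 runs 1, rem=9, I/O yield, promote→Q0. Q0=[P5,P4] Q1=[P1,P2,P3] Q2=[]
t=9-10: P5@Q0 runs 1, rem=11, I/O yield, promote→Q0. Q0=[P4,P5] Q1=[P1,P2,P3] Q2=[]
t=10-11: P4@Q0 runs 1, rem=8, I/O yield, promote→Q0. Q0=[P5,P4] Q1=[P1,P2,P3] Q2=[]
t=11-12: P5@Q0 runs 1, rem=10, I/O yield, promote→Q0. Q0=[P4,P5] Q1=[P1,P2,P3] Q2=[]
t=12-13: P4@Q0 runs 1, rem=7, I/O yield, promote→Q0. Q0=[P5,P4] Q1=[P1,P2,P3] Q2=[]
t=13-14: P5@Q0 runs 1, rem=9, I/O yield, promote→Q0. Q0=[P4,P5] Q1=[P1,P2,P3] Q2=[]
t=14-15: P4@Q0 runs 1, rem=6, I/O yield, promote→Q0. Q0=[P5,P4] Q1=[P1,P2,P3] Q2=[]
t=15-16: P5@Q0 runs 1, rem=8, I/O yield, promote→Q0. Q0=[P4,P5] Q1=[P1,P2,P3] Q2=[]
t=16-17: P4@Q0 runs 1, rem=5, I/O yield, promote→Q0. Q0=[P5,P4] Q1=[P1,P2,P3] Q2=[]
t=17-18: P5@Q0 runs 1, rem=7, I/O yield, promote→Q0. Q0=[P4,P5] Q1=[P1,P2,P3] Q2=[]
t=18-19: P4@Q0 runs 1, rem=4, I/O yield, promote→Q0. Q0=[P5,P4] Q1=[P1,P2,P3] Q2=[]
t=19-20: P5@Q0 runs 1, rem=6, I/O yield, promote→Q0. Q0=[P4,P5] Q1=[P1,P2,P3] Q2=[]
t=20-21: P4@Q0 runs 1, rem=3, I/O yield, promote→Q0. Q0=[P5,P4] Q1=[P1,P2,P3] Q2=[]
t=21-22: P5@Q0 runs 1, rem=5, I/O yield, promote→Q0. Q0=[P4,P5] Q1=[P1,P2,P3] Q2=[]
t=22-23: P4@Q0 runs 1, rem=2, I/O yield, promote→Q0. Q0=[P5,P4] Q1=[P1,P2,P3] Q2=[]
t=23-24: P5@Q0 runs 1, rem=4, I/O yield, promote→Q0. Q0=[P4,P5] Q1=[P1,P2,P3] Q2=[]
t=24-25: P4@Q0 runs 1, rem=1, I/O yield, promote→Q0. Q0=[P5,P4] Q1=[P1,P2,P3] Q2=[]
t=25-26: P5@Q0 runs 1, rem=3, I/O yield, promote→Q0. Q0=[P4,P5] Q1=[P1,P2,P3] Q2=[]
t=26-27: P4@Q0 runs 1, rem=0, completes. Q0=[P5] Q1=[P1,P2,P3] Q2=[]
t=27-28: P5@Q0 runs 1, rem=2, I/O yield, promote→Q0. Q0=[P5] Q1=[P1,P2,P3] Q2=[]
t=28-29: P5@Q0 runs 1, rem=1, I/O yield, promote→Q0. Q0=[P5] Q1=[P1,P2,P3] Q2=[]
t=29-30: P5@Q0 runs 1, rem=0, completes. Q0=[] Q1=[P1,P2,P3] Q2=[]
t=30-34: P1@Q1 runs 4, rem=1, quantum used, demote→Q2. Q0=[] Q1=[P2,P3] Q2=[P1]
t=34-38: P2@Q1 runs 4, rem=9, quantum used, demote→Q2. Q0=[] Q1=[P3] Q2=[P1,P2]
t=38-41: P3@Q1 runs 3, rem=3, I/O yield, promote→Q0. Q0=[P3] Q1=[] Q2=[P1,P2]
t=41-43: P3@Q0 runs 2, rem=1, quantum used, demote→Q1. Q0=[] Q1=[P3] Q2=[P1,P2]
t=43-44: P3@Q1 runs 1, rem=0, completes. Q0=[] Q1=[] Q2=[P1,P2]
t=44-45: P1@Q2 runs 1, rem=0, completes. Q0=[] Q1=[] Q2=[P2]
t=45-54: P2@Q2 runs 9, rem=0, completes. Q0=[] Q1=[] Q2=[]

Answer: P4,P5,P3,P1,P2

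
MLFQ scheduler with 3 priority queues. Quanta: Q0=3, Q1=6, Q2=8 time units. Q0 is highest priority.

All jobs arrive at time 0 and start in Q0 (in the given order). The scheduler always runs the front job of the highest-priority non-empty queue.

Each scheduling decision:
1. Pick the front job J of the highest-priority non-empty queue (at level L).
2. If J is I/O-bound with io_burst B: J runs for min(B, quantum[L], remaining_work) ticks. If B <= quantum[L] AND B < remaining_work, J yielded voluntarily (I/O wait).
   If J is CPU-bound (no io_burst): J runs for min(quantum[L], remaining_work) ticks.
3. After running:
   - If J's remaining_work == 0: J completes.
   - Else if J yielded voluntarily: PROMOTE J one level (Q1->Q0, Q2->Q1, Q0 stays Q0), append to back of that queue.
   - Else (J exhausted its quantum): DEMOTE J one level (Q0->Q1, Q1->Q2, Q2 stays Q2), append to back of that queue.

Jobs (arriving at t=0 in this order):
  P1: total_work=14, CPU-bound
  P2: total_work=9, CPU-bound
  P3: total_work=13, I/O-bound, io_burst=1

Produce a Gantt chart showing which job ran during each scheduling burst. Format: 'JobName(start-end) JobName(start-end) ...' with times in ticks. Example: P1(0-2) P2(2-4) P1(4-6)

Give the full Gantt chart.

t=0-3: P1@Q0 runs 3, rem=11, quantum used, demote→Q1. Q0=[P2,P3] Q1=[P1] Q2=[]
t=3-6: P2@Q0 runs 3, rem=6, quantum used, demote→Q1. Q0=[P3] Q1=[P1,P2] Q2=[]
t=6-7: P3@Q0 runs 1, rem=12, I/O yield, promote→Q0. Q0=[P3] Q1=[P1,P2] Q2=[]
t=7-8: P3@Q0 runs 1, rem=11, I/O yield, promote→Q0. Q0=[P3] Q1=[P1,P2] Q2=[]
t=8-9: P3@Q0 runs 1, rem=10, I/O yield, promote→Q0. Q0=[P3] Q1=[P1,P2] Q2=[]
t=9-10: P3@Q0 runs 1, rem=9, I/O yield, promote→Q0. Q0=[P3] Q1=[P1,P2] Q2=[]
t=10-11: P3@Q0 runs 1, rem=8, I/O yield, promote→Q0. Q0=[P3] Q1=[P1,P2] Q2=[]
t=11-12: P3@Q0 runs 1, rem=7, I/O yield, promote→Q0. Q0=[P3] Q1=[P1,P2] Q2=[]
t=12-13: P3@Q0 runs 1, rem=6, I/O yield, promote→Q0. Q0=[P3] Q1=[P1,P2] Q2=[]
t=13-14: P3@Q0 runs 1, rem=5, I/O yield, promote→Q0. Q0=[P3] Q1=[P1,P2] Q2=[]
t=14-15: P3@Q0 runs 1, rem=4, I/O yield, promote→Q0. Q0=[P3] Q1=[P1,P2] Q2=[]
t=15-16: P3@Q0 runs 1, rem=3, I/O yield, promote→Q0. Q0=[P3] Q1=[P1,P2] Q2=[]
t=16-17: P3@Q0 runs 1, rem=2, I/O yield, promote→Q0. Q0=[P3] Q1=[P1,P2] Q2=[]
t=17-18: P3@Q0 runs 1, rem=1, I/O yield, promote→Q0. Q0=[P3] Q1=[P1,P2] Q2=[]
t=18-19: P3@Q0 runs 1, rem=0, completes. Q0=[] Q1=[P1,P2] Q2=[]
t=19-25: P1@Q1 runs 6, rem=5, quantum used, demote→Q2. Q0=[] Q1=[P2] Q2=[P1]
t=25-31: P2@Q1 runs 6, rem=0, completes. Q0=[] Q1=[] Q2=[P1]
t=31-36: P1@Q2 runs 5, rem=0, completes. Q0=[] Q1=[] Q2=[]

Answer: P1(0-3) P2(3-6) P3(6-7) P3(7-8) P3(8-9) P3(9-10) P3(10-11) P3(11-12) P3(12-13) P3(13-14) P3(14-15) P3(15-16) P3(16-17) P3(17-18) P3(18-19) P1(19-25) P2(25-31) P1(31-36)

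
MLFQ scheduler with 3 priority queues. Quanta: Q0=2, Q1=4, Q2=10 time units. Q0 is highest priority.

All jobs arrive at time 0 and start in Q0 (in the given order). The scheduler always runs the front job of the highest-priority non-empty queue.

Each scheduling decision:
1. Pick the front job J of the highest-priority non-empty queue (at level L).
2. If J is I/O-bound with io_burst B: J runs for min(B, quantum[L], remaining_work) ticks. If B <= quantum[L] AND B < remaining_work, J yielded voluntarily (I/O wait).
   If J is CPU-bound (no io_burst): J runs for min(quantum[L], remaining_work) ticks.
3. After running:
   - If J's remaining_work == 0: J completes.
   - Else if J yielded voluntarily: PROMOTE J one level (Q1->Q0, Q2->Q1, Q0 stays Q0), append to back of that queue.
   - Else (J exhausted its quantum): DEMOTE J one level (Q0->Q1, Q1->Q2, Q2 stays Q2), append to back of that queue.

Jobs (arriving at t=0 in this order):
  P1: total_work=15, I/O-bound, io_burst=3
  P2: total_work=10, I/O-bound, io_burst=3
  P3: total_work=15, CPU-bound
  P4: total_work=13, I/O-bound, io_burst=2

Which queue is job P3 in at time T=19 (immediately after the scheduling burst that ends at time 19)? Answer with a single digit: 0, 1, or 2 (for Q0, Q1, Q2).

Answer: 1

Derivation:
t=0-2: P1@Q0 runs 2, rem=13, quantum used, demote→Q1. Q0=[P2,P3,P4] Q1=[P1] Q2=[]
t=2-4: P2@Q0 runs 2, rem=8, quantum used, demote→Q1. Q0=[P3,P4] Q1=[P1,P2] Q2=[]
t=4-6: P3@Q0 runs 2, rem=13, quantum used, demote→Q1. Q0=[P4] Q1=[P1,P2,P3] Q2=[]
t=6-8: P4@Q0 runs 2, rem=11, I/O yield, promote→Q0. Q0=[P4] Q1=[P1,P2,P3] Q2=[]
t=8-10: P4@Q0 runs 2, rem=9, I/O yield, promote→Q0. Q0=[P4] Q1=[P1,P2,P3] Q2=[]
t=10-12: P4@Q0 runs 2, rem=7, I/O yield, promote→Q0. Q0=[P4] Q1=[P1,P2,P3] Q2=[]
t=12-14: P4@Q0 runs 2, rem=5, I/O yield, promote→Q0. Q0=[P4] Q1=[P1,P2,P3] Q2=[]
t=14-16: P4@Q0 runs 2, rem=3, I/O yield, promote→Q0. Q0=[P4] Q1=[P1,P2,P3] Q2=[]
t=16-18: P4@Q0 runs 2, rem=1, I/O yield, promote→Q0. Q0=[P4] Q1=[P1,P2,P3] Q2=[]
t=18-19: P4@Q0 runs 1, rem=0, completes. Q0=[] Q1=[P1,P2,P3] Q2=[]
t=19-22: P1@Q1 runs 3, rem=10, I/O yield, promote→Q0. Q0=[P1] Q1=[P2,P3] Q2=[]
t=22-24: P1@Q0 runs 2, rem=8, quantum used, demote→Q1. Q0=[] Q1=[P2,P3,P1] Q2=[]
t=24-27: P2@Q1 runs 3, rem=5, I/O yield, promote→Q0. Q0=[P2] Q1=[P3,P1] Q2=[]
t=27-29: P2@Q0 runs 2, rem=3, quantum used, demote→Q1. Q0=[] Q1=[P3,P1,P2] Q2=[]
t=29-33: P3@Q1 runs 4, rem=9, quantum used, demote→Q2. Q0=[] Q1=[P1,P2] Q2=[P3]
t=33-36: P1@Q1 runs 3, rem=5, I/O yield, promote→Q0. Q0=[P1] Q1=[P2] Q2=[P3]
t=36-38: P1@Q0 runs 2, rem=3, quantum used, demote→Q1. Q0=[] Q1=[P2,P1] Q2=[P3]
t=38-41: P2@Q1 runs 3, rem=0, completes. Q0=[] Q1=[P1] Q2=[P3]
t=41-44: P1@Q1 runs 3, rem=0, completes. Q0=[] Q1=[] Q2=[P3]
t=44-53: P3@Q2 runs 9, rem=0, completes. Q0=[] Q1=[] Q2=[]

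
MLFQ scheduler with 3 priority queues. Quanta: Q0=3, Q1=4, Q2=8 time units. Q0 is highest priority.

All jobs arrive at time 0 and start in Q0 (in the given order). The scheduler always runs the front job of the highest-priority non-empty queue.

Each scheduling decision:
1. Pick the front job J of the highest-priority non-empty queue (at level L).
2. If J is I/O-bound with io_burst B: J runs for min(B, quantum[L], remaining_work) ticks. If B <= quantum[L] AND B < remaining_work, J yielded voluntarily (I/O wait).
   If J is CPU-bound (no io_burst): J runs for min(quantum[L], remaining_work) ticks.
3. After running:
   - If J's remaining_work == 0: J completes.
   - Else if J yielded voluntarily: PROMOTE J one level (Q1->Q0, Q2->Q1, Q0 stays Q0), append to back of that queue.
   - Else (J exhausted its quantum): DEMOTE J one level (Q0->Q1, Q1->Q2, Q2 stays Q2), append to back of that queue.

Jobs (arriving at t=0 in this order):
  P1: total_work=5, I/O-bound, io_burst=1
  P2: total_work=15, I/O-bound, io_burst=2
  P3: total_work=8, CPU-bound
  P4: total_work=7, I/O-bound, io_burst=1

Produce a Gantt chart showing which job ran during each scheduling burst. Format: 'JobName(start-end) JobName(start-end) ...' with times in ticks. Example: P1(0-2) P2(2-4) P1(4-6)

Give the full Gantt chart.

t=0-1: P1@Q0 runs 1, rem=4, I/O yield, promote→Q0. Q0=[P2,P3,P4,P1] Q1=[] Q2=[]
t=1-3: P2@Q0 runs 2, rem=13, I/O yield, promote→Q0. Q0=[P3,P4,P1,P2] Q1=[] Q2=[]
t=3-6: P3@Q0 runs 3, rem=5, quantum used, demote→Q1. Q0=[P4,P1,P2] Q1=[P3] Q2=[]
t=6-7: P4@Q0 runs 1, rem=6, I/O yield, promote→Q0. Q0=[P1,P2,P4] Q1=[P3] Q2=[]
t=7-8: P1@Q0 runs 1, rem=3, I/O yield, promote→Q0. Q0=[P2,P4,P1] Q1=[P3] Q2=[]
t=8-10: P2@Q0 runs 2, rem=11, I/O yield, promote→Q0. Q0=[P4,P1,P2] Q1=[P3] Q2=[]
t=10-11: P4@Q0 runs 1, rem=5, I/O yield, promote→Q0. Q0=[P1,P2,P4] Q1=[P3] Q2=[]
t=11-12: P1@Q0 runs 1, rem=2, I/O yield, promote→Q0. Q0=[P2,P4,P1] Q1=[P3] Q2=[]
t=12-14: P2@Q0 runs 2, rem=9, I/O yield, promote→Q0. Q0=[P4,P1,P2] Q1=[P3] Q2=[]
t=14-15: P4@Q0 runs 1, rem=4, I/O yield, promote→Q0. Q0=[P1,P2,P4] Q1=[P3] Q2=[]
t=15-16: P1@Q0 runs 1, rem=1, I/O yield, promote→Q0. Q0=[P2,P4,P1] Q1=[P3] Q2=[]
t=16-18: P2@Q0 runs 2, rem=7, I/O yield, promote→Q0. Q0=[P4,P1,P2] Q1=[P3] Q2=[]
t=18-19: P4@Q0 runs 1, rem=3, I/O yield, promote→Q0. Q0=[P1,P2,P4] Q1=[P3] Q2=[]
t=19-20: P1@Q0 runs 1, rem=0, completes. Q0=[P2,P4] Q1=[P3] Q2=[]
t=20-22: P2@Q0 runs 2, rem=5, I/O yield, promote→Q0. Q0=[P4,P2] Q1=[P3] Q2=[]
t=22-23: P4@Q0 runs 1, rem=2, I/O yield, promote→Q0. Q0=[P2,P4] Q1=[P3] Q2=[]
t=23-25: P2@Q0 runs 2, rem=3, I/O yield, promote→Q0. Q0=[P4,P2] Q1=[P3] Q2=[]
t=25-26: P4@Q0 runs 1, rem=1, I/O yield, promote→Q0. Q0=[P2,P4] Q1=[P3] Q2=[]
t=26-28: P2@Q0 runs 2, rem=1, I/O yield, promote→Q0. Q0=[P4,P2] Q1=[P3] Q2=[]
t=28-29: P4@Q0 runs 1, rem=0, completes. Q0=[P2] Q1=[P3] Q2=[]
t=29-30: P2@Q0 runs 1, rem=0, completes. Q0=[] Q1=[P3] Q2=[]
t=30-34: P3@Q1 runs 4, rem=1, quantum used, demote→Q2. Q0=[] Q1=[] Q2=[P3]
t=34-35: P3@Q2 runs 1, rem=0, completes. Q0=[] Q1=[] Q2=[]

Answer: P1(0-1) P2(1-3) P3(3-6) P4(6-7) P1(7-8) P2(8-10) P4(10-11) P1(11-12) P2(12-14) P4(14-15) P1(15-16) P2(16-18) P4(18-19) P1(19-20) P2(20-22) P4(22-23) P2(23-25) P4(25-26) P2(26-28) P4(28-29) P2(29-30) P3(30-34) P3(34-35)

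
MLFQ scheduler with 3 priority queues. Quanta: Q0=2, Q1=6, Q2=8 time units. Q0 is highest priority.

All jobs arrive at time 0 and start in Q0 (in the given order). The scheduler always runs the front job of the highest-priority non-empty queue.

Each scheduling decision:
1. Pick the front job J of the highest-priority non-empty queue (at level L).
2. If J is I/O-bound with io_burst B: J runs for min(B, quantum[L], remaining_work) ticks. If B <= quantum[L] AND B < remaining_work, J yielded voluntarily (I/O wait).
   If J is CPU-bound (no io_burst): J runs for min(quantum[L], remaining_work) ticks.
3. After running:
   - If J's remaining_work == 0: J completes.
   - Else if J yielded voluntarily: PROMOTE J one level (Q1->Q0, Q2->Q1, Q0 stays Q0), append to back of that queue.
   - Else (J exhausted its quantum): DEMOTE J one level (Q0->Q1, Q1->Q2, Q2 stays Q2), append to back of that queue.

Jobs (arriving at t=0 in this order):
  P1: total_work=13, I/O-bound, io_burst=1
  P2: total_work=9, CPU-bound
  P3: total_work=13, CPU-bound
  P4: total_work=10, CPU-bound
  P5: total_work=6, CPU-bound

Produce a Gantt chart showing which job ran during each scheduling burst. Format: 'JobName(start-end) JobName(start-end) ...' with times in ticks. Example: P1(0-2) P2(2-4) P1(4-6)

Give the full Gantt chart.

t=0-1: P1@Q0 runs 1, rem=12, I/O yield, promote→Q0. Q0=[P2,P3,P4,P5,P1] Q1=[] Q2=[]
t=1-3: P2@Q0 runs 2, rem=7, quantum used, demote→Q1. Q0=[P3,P4,P5,P1] Q1=[P2] Q2=[]
t=3-5: P3@Q0 runs 2, rem=11, quantum used, demote→Q1. Q0=[P4,P5,P1] Q1=[P2,P3] Q2=[]
t=5-7: P4@Q0 runs 2, rem=8, quantum used, demote→Q1. Q0=[P5,P1] Q1=[P2,P3,P4] Q2=[]
t=7-9: P5@Q0 runs 2, rem=4, quantum used, demote→Q1. Q0=[P1] Q1=[P2,P3,P4,P5] Q2=[]
t=9-10: P1@Q0 runs 1, rem=11, I/O yield, promote→Q0. Q0=[P1] Q1=[P2,P3,P4,P5] Q2=[]
t=10-11: P1@Q0 runs 1, rem=10, I/O yield, promote→Q0. Q0=[P1] Q1=[P2,P3,P4,P5] Q2=[]
t=11-12: P1@Q0 runs 1, rem=9, I/O yield, promote→Q0. Q0=[P1] Q1=[P2,P3,P4,P5] Q2=[]
t=12-13: P1@Q0 runs 1, rem=8, I/O yield, promote→Q0. Q0=[P1] Q1=[P2,P3,P4,P5] Q2=[]
t=13-14: P1@Q0 runs 1, rem=7, I/O yield, promote→Q0. Q0=[P1] Q1=[P2,P3,P4,P5] Q2=[]
t=14-15: P1@Q0 runs 1, rem=6, I/O yield, promote→Q0. Q0=[P1] Q1=[P2,P3,P4,P5] Q2=[]
t=15-16: P1@Q0 runs 1, rem=5, I/O yield, promote→Q0. Q0=[P1] Q1=[P2,P3,P4,P5] Q2=[]
t=16-17: P1@Q0 runs 1, rem=4, I/O yield, promote→Q0. Q0=[P1] Q1=[P2,P3,P4,P5] Q2=[]
t=17-18: P1@Q0 runs 1, rem=3, I/O yield, promote→Q0. Q0=[P1] Q1=[P2,P3,P4,P5] Q2=[]
t=18-19: P1@Q0 runs 1, rem=2, I/O yield, promote→Q0. Q0=[P1] Q1=[P2,P3,P4,P5] Q2=[]
t=19-20: P1@Q0 runs 1, rem=1, I/O yield, promote→Q0. Q0=[P1] Q1=[P2,P3,P4,P5] Q2=[]
t=20-21: P1@Q0 runs 1, rem=0, completes. Q0=[] Q1=[P2,P3,P4,P5] Q2=[]
t=21-27: P2@Q1 runs 6, rem=1, quantum used, demote→Q2. Q0=[] Q1=[P3,P4,P5] Q2=[P2]
t=27-33: P3@Q1 runs 6, rem=5, quantum used, demote→Q2. Q0=[] Q1=[P4,P5] Q2=[P2,P3]
t=33-39: P4@Q1 runs 6, rem=2, quantum used, demote→Q2. Q0=[] Q1=[P5] Q2=[P2,P3,P4]
t=39-43: P5@Q1 runs 4, rem=0, completes. Q0=[] Q1=[] Q2=[P2,P3,P4]
t=43-44: P2@Q2 runs 1, rem=0, completes. Q0=[] Q1=[] Q2=[P3,P4]
t=44-49: P3@Q2 runs 5, rem=0, completes. Q0=[] Q1=[] Q2=[P4]
t=49-51: P4@Q2 runs 2, rem=0, completes. Q0=[] Q1=[] Q2=[]

Answer: P1(0-1) P2(1-3) P3(3-5) P4(5-7) P5(7-9) P1(9-10) P1(10-11) P1(11-12) P1(12-13) P1(13-14) P1(14-15) P1(15-16) P1(16-17) P1(17-18) P1(18-19) P1(19-20) P1(20-21) P2(21-27) P3(27-33) P4(33-39) P5(39-43) P2(43-44) P3(44-49) P4(49-51)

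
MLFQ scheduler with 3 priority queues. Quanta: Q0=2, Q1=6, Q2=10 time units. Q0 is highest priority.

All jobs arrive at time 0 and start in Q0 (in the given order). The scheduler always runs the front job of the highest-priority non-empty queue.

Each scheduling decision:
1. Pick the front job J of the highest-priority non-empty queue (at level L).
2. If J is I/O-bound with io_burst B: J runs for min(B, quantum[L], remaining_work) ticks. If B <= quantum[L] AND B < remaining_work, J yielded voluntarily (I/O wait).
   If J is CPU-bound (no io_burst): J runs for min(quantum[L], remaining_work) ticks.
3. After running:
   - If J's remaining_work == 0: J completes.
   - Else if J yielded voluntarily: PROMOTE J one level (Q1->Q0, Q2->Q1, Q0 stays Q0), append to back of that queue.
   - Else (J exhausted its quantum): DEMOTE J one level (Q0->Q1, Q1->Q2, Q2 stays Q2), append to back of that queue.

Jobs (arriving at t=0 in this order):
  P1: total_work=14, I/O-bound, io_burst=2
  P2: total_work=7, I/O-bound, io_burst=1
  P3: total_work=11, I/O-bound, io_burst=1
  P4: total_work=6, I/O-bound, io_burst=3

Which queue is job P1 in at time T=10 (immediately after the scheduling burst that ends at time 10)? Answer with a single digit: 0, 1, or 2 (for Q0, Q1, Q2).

t=0-2: P1@Q0 runs 2, rem=12, I/O yield, promote→Q0. Q0=[P2,P3,P4,P1] Q1=[] Q2=[]
t=2-3: P2@Q0 runs 1, rem=6, I/O yield, promote→Q0. Q0=[P3,P4,P1,P2] Q1=[] Q2=[]
t=3-4: P3@Q0 runs 1, rem=10, I/O yield, promote→Q0. Q0=[P4,P1,P2,P3] Q1=[] Q2=[]
t=4-6: P4@Q0 runs 2, rem=4, quantum used, demote→Q1. Q0=[P1,P2,P3] Q1=[P4] Q2=[]
t=6-8: P1@Q0 runs 2, rem=10, I/O yield, promote→Q0. Q0=[P2,P3,P1] Q1=[P4] Q2=[]
t=8-9: P2@Q0 runs 1, rem=5, I/O yield, promote→Q0. Q0=[P3,P1,P2] Q1=[P4] Q2=[]
t=9-10: P3@Q0 runs 1, rem=9, I/O yield, promote→Q0. Q0=[P1,P2,P3] Q1=[P4] Q2=[]
t=10-12: P1@Q0 runs 2, rem=8, I/O yield, promote→Q0. Q0=[P2,P3,P1] Q1=[P4] Q2=[]
t=12-13: P2@Q0 runs 1, rem=4, I/O yield, promote→Q0. Q0=[P3,P1,P2] Q1=[P4] Q2=[]
t=13-14: P3@Q0 runs 1, rem=8, I/O yield, promote→Q0. Q0=[P1,P2,P3] Q1=[P4] Q2=[]
t=14-16: P1@Q0 runs 2, rem=6, I/O yield, promote→Q0. Q0=[P2,P3,P1] Q1=[P4] Q2=[]
t=16-17: P2@Q0 runs 1, rem=3, I/O yield, promote→Q0. Q0=[P3,P1,P2] Q1=[P4] Q2=[]
t=17-18: P3@Q0 runs 1, rem=7, I/O yield, promote→Q0. Q0=[P1,P2,P3] Q1=[P4] Q2=[]
t=18-20: P1@Q0 runs 2, rem=4, I/O yield, promote→Q0. Q0=[P2,P3,P1] Q1=[P4] Q2=[]
t=20-21: P2@Q0 runs 1, rem=2, I/O yield, promote→Q0. Q0=[P3,P1,P2] Q1=[P4] Q2=[]
t=21-22: P3@Q0 runs 1, rem=6, I/O yield, promote→Q0. Q0=[P1,P2,P3] Q1=[P4] Q2=[]
t=22-24: P1@Q0 runs 2, rem=2, I/O yield, promote→Q0. Q0=[P2,P3,P1] Q1=[P4] Q2=[]
t=24-25: P2@Q0 runs 1, rem=1, I/O yield, promote→Q0. Q0=[P3,P1,P2] Q1=[P4] Q2=[]
t=25-26: P3@Q0 runs 1, rem=5, I/O yield, promote→Q0. Q0=[P1,P2,P3] Q1=[P4] Q2=[]
t=26-28: P1@Q0 runs 2, rem=0, completes. Q0=[P2,P3] Q1=[P4] Q2=[]
t=28-29: P2@Q0 runs 1, rem=0, completes. Q0=[P3] Q1=[P4] Q2=[]
t=29-30: P3@Q0 runs 1, rem=4, I/O yield, promote→Q0. Q0=[P3] Q1=[P4] Q2=[]
t=30-31: P3@Q0 runs 1, rem=3, I/O yield, promote→Q0. Q0=[P3] Q1=[P4] Q2=[]
t=31-32: P3@Q0 runs 1, rem=2, I/O yield, promote→Q0. Q0=[P3] Q1=[P4] Q2=[]
t=32-33: P3@Q0 runs 1, rem=1, I/O yield, promote→Q0. Q0=[P3] Q1=[P4] Q2=[]
t=33-34: P3@Q0 runs 1, rem=0, completes. Q0=[] Q1=[P4] Q2=[]
t=34-37: P4@Q1 runs 3, rem=1, I/O yield, promote→Q0. Q0=[P4] Q1=[] Q2=[]
t=37-38: P4@Q0 runs 1, rem=0, completes. Q0=[] Q1=[] Q2=[]

Answer: 0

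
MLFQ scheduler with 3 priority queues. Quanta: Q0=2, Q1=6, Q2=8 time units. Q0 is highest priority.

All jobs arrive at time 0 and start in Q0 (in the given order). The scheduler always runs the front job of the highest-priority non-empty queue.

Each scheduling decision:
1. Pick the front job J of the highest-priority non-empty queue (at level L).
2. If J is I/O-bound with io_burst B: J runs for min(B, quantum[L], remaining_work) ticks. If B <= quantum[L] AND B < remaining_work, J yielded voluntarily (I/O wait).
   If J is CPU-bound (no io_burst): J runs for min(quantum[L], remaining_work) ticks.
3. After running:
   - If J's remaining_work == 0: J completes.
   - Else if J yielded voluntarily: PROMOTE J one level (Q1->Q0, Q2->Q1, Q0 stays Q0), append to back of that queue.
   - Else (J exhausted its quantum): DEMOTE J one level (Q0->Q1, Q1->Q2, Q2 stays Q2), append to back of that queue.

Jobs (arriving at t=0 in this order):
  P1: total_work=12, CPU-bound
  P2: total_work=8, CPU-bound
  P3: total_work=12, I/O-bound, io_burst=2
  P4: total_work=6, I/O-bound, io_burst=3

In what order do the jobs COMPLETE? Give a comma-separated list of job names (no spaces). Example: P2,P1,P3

Answer: P3,P2,P4,P1

Derivation:
t=0-2: P1@Q0 runs 2, rem=10, quantum used, demote→Q1. Q0=[P2,P3,P4] Q1=[P1] Q2=[]
t=2-4: P2@Q0 runs 2, rem=6, quantum used, demote→Q1. Q0=[P3,P4] Q1=[P1,P2] Q2=[]
t=4-6: P3@Q0 runs 2, rem=10, I/O yield, promote→Q0. Q0=[P4,P3] Q1=[P1,P2] Q2=[]
t=6-8: P4@Q0 runs 2, rem=4, quantum used, demote→Q1. Q0=[P3] Q1=[P1,P2,P4] Q2=[]
t=8-10: P3@Q0 runs 2, rem=8, I/O yield, promote→Q0. Q0=[P3] Q1=[P1,P2,P4] Q2=[]
t=10-12: P3@Q0 runs 2, rem=6, I/O yield, promote→Q0. Q0=[P3] Q1=[P1,P2,P4] Q2=[]
t=12-14: P3@Q0 runs 2, rem=4, I/O yield, promote→Q0. Q0=[P3] Q1=[P1,P2,P4] Q2=[]
t=14-16: P3@Q0 runs 2, rem=2, I/O yield, promote→Q0. Q0=[P3] Q1=[P1,P2,P4] Q2=[]
t=16-18: P3@Q0 runs 2, rem=0, completes. Q0=[] Q1=[P1,P2,P4] Q2=[]
t=18-24: P1@Q1 runs 6, rem=4, quantum used, demote→Q2. Q0=[] Q1=[P2,P4] Q2=[P1]
t=24-30: P2@Q1 runs 6, rem=0, completes. Q0=[] Q1=[P4] Q2=[P1]
t=30-33: P4@Q1 runs 3, rem=1, I/O yield, promote→Q0. Q0=[P4] Q1=[] Q2=[P1]
t=33-34: P4@Q0 runs 1, rem=0, completes. Q0=[] Q1=[] Q2=[P1]
t=34-38: P1@Q2 runs 4, rem=0, completes. Q0=[] Q1=[] Q2=[]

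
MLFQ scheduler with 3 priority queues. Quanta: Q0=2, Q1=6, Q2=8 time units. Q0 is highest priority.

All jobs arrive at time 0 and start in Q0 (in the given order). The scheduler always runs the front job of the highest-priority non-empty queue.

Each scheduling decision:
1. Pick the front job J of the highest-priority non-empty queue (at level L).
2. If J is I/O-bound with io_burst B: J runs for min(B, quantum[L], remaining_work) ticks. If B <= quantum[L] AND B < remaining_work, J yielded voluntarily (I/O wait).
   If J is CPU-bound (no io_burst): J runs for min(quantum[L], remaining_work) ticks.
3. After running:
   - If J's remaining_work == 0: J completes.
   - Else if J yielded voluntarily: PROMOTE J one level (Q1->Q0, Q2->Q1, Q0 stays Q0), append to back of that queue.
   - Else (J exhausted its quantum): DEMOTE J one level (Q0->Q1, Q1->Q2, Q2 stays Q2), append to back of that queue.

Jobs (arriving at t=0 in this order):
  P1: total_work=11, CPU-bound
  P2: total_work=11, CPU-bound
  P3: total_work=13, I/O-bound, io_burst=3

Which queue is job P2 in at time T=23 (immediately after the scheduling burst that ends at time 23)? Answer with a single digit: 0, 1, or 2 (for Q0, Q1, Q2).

Answer: 2

Derivation:
t=0-2: P1@Q0 runs 2, rem=9, quantum used, demote→Q1. Q0=[P2,P3] Q1=[P1] Q2=[]
t=2-4: P2@Q0 runs 2, rem=9, quantum used, demote→Q1. Q0=[P3] Q1=[P1,P2] Q2=[]
t=4-6: P3@Q0 runs 2, rem=11, quantum used, demote→Q1. Q0=[] Q1=[P1,P2,P3] Q2=[]
t=6-12: P1@Q1 runs 6, rem=3, quantum used, demote→Q2. Q0=[] Q1=[P2,P3] Q2=[P1]
t=12-18: P2@Q1 runs 6, rem=3, quantum used, demote→Q2. Q0=[] Q1=[P3] Q2=[P1,P2]
t=18-21: P3@Q1 runs 3, rem=8, I/O yield, promote→Q0. Q0=[P3] Q1=[] Q2=[P1,P2]
t=21-23: P3@Q0 runs 2, rem=6, quantum used, demote→Q1. Q0=[] Q1=[P3] Q2=[P1,P2]
t=23-26: P3@Q1 runs 3, rem=3, I/O yield, promote→Q0. Q0=[P3] Q1=[] Q2=[P1,P2]
t=26-28: P3@Q0 runs 2, rem=1, quantum used, demote→Q1. Q0=[] Q1=[P3] Q2=[P1,P2]
t=28-29: P3@Q1 runs 1, rem=0, completes. Q0=[] Q1=[] Q2=[P1,P2]
t=29-32: P1@Q2 runs 3, rem=0, completes. Q0=[] Q1=[] Q2=[P2]
t=32-35: P2@Q2 runs 3, rem=0, completes. Q0=[] Q1=[] Q2=[]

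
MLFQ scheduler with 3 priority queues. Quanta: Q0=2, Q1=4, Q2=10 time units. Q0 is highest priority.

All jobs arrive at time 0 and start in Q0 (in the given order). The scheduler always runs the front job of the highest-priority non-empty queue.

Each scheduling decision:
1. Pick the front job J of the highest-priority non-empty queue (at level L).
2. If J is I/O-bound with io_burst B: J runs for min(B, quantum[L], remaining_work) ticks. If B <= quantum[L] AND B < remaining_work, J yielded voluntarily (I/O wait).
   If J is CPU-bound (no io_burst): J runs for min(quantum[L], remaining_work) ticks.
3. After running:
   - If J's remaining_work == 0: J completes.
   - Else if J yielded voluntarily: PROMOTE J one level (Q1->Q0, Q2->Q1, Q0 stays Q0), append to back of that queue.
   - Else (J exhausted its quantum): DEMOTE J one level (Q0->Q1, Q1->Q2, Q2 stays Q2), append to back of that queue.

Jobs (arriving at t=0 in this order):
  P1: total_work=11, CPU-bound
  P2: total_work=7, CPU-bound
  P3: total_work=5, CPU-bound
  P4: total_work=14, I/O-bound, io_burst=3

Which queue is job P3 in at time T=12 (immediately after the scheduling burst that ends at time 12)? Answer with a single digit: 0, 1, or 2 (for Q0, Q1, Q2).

t=0-2: P1@Q0 runs 2, rem=9, quantum used, demote→Q1. Q0=[P2,P3,P4] Q1=[P1] Q2=[]
t=2-4: P2@Q0 runs 2, rem=5, quantum used, demote→Q1. Q0=[P3,P4] Q1=[P1,P2] Q2=[]
t=4-6: P3@Q0 runs 2, rem=3, quantum used, demote→Q1. Q0=[P4] Q1=[P1,P2,P3] Q2=[]
t=6-8: P4@Q0 runs 2, rem=12, quantum used, demote→Q1. Q0=[] Q1=[P1,P2,P3,P4] Q2=[]
t=8-12: P1@Q1 runs 4, rem=5, quantum used, demote→Q2. Q0=[] Q1=[P2,P3,P4] Q2=[P1]
t=12-16: P2@Q1 runs 4, rem=1, quantum used, demote→Q2. Q0=[] Q1=[P3,P4] Q2=[P1,P2]
t=16-19: P3@Q1 runs 3, rem=0, completes. Q0=[] Q1=[P4] Q2=[P1,P2]
t=19-22: P4@Q1 runs 3, rem=9, I/O yield, promote→Q0. Q0=[P4] Q1=[] Q2=[P1,P2]
t=22-24: P4@Q0 runs 2, rem=7, quantum used, demote→Q1. Q0=[] Q1=[P4] Q2=[P1,P2]
t=24-27: P4@Q1 runs 3, rem=4, I/O yield, promote→Q0. Q0=[P4] Q1=[] Q2=[P1,P2]
t=27-29: P4@Q0 runs 2, rem=2, quantum used, demote→Q1. Q0=[] Q1=[P4] Q2=[P1,P2]
t=29-31: P4@Q1 runs 2, rem=0, completes. Q0=[] Q1=[] Q2=[P1,P2]
t=31-36: P1@Q2 runs 5, rem=0, completes. Q0=[] Q1=[] Q2=[P2]
t=36-37: P2@Q2 runs 1, rem=0, completes. Q0=[] Q1=[] Q2=[]

Answer: 1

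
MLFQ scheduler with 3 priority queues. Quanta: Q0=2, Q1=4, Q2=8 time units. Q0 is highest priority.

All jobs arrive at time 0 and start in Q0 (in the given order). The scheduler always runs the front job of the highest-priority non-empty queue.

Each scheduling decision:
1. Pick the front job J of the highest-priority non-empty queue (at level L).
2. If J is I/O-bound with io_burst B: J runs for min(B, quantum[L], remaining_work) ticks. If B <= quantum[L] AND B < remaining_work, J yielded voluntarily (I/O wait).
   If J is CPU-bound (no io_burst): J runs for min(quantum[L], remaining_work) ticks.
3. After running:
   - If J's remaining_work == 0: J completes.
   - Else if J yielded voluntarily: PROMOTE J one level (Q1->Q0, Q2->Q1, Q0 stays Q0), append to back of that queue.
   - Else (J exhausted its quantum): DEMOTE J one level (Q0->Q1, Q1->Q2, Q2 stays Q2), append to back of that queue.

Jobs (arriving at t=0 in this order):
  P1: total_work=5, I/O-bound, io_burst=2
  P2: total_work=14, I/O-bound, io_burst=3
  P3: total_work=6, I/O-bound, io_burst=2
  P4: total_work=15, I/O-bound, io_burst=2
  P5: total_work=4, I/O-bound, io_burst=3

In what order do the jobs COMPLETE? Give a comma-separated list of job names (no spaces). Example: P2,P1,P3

Answer: P1,P3,P4,P5,P2

Derivation:
t=0-2: P1@Q0 runs 2, rem=3, I/O yield, promote→Q0. Q0=[P2,P3,P4,P5,P1] Q1=[] Q2=[]
t=2-4: P2@Q0 runs 2, rem=12, quantum used, demote→Q1. Q0=[P3,P4,P5,P1] Q1=[P2] Q2=[]
t=4-6: P3@Q0 runs 2, rem=4, I/O yield, promote→Q0. Q0=[P4,P5,P1,P3] Q1=[P2] Q2=[]
t=6-8: P4@Q0 runs 2, rem=13, I/O yield, promote→Q0. Q0=[P5,P1,P3,P4] Q1=[P2] Q2=[]
t=8-10: P5@Q0 runs 2, rem=2, quantum used, demote→Q1. Q0=[P1,P3,P4] Q1=[P2,P5] Q2=[]
t=10-12: P1@Q0 runs 2, rem=1, I/O yield, promote→Q0. Q0=[P3,P4,P1] Q1=[P2,P5] Q2=[]
t=12-14: P3@Q0 runs 2, rem=2, I/O yield, promote→Q0. Q0=[P4,P1,P3] Q1=[P2,P5] Q2=[]
t=14-16: P4@Q0 runs 2, rem=11, I/O yield, promote→Q0. Q0=[P1,P3,P4] Q1=[P2,P5] Q2=[]
t=16-17: P1@Q0 runs 1, rem=0, completes. Q0=[P3,P4] Q1=[P2,P5] Q2=[]
t=17-19: P3@Q0 runs 2, rem=0, completes. Q0=[P4] Q1=[P2,P5] Q2=[]
t=19-21: P4@Q0 runs 2, rem=9, I/O yield, promote→Q0. Q0=[P4] Q1=[P2,P5] Q2=[]
t=21-23: P4@Q0 runs 2, rem=7, I/O yield, promote→Q0. Q0=[P4] Q1=[P2,P5] Q2=[]
t=23-25: P4@Q0 runs 2, rem=5, I/O yield, promote→Q0. Q0=[P4] Q1=[P2,P5] Q2=[]
t=25-27: P4@Q0 runs 2, rem=3, I/O yield, promote→Q0. Q0=[P4] Q1=[P2,P5] Q2=[]
t=27-29: P4@Q0 runs 2, rem=1, I/O yield, promote→Q0. Q0=[P4] Q1=[P2,P5] Q2=[]
t=29-30: P4@Q0 runs 1, rem=0, completes. Q0=[] Q1=[P2,P5] Q2=[]
t=30-33: P2@Q1 runs 3, rem=9, I/O yield, promote→Q0. Q0=[P2] Q1=[P5] Q2=[]
t=33-35: P2@Q0 runs 2, rem=7, quantum used, demote→Q1. Q0=[] Q1=[P5,P2] Q2=[]
t=35-37: P5@Q1 runs 2, rem=0, completes. Q0=[] Q1=[P2] Q2=[]
t=37-40: P2@Q1 runs 3, rem=4, I/O yield, promote→Q0. Q0=[P2] Q1=[] Q2=[]
t=40-42: P2@Q0 runs 2, rem=2, quantum used, demote→Q1. Q0=[] Q1=[P2] Q2=[]
t=42-44: P2@Q1 runs 2, rem=0, completes. Q0=[] Q1=[] Q2=[]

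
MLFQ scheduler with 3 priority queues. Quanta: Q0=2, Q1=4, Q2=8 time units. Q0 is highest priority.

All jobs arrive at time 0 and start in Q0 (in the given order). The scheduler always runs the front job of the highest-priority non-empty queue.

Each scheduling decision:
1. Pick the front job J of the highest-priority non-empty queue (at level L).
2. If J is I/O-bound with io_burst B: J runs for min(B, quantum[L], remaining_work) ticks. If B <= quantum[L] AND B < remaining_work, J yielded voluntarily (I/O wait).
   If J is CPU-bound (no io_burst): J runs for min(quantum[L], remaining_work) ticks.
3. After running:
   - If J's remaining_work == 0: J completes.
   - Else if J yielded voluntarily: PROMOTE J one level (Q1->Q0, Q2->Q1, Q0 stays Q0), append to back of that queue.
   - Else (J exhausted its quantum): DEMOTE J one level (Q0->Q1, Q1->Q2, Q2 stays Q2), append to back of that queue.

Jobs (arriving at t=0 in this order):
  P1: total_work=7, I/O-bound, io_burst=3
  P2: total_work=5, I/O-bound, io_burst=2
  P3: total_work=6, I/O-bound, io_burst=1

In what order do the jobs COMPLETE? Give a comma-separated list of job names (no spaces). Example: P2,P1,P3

t=0-2: P1@Q0 runs 2, rem=5, quantum used, demote→Q1. Q0=[P2,P3] Q1=[P1] Q2=[]
t=2-4: P2@Q0 runs 2, rem=3, I/O yield, promote→Q0. Q0=[P3,P2] Q1=[P1] Q2=[]
t=4-5: P3@Q0 runs 1, rem=5, I/O yield, promote→Q0. Q0=[P2,P3] Q1=[P1] Q2=[]
t=5-7: P2@Q0 runs 2, rem=1, I/O yield, promote→Q0. Q0=[P3,P2] Q1=[P1] Q2=[]
t=7-8: P3@Q0 runs 1, rem=4, I/O yield, promote→Q0. Q0=[P2,P3] Q1=[P1] Q2=[]
t=8-9: P2@Q0 runs 1, rem=0, completes. Q0=[P3] Q1=[P1] Q2=[]
t=9-10: P3@Q0 runs 1, rem=3, I/O yield, promote→Q0. Q0=[P3] Q1=[P1] Q2=[]
t=10-11: P3@Q0 runs 1, rem=2, I/O yield, promote→Q0. Q0=[P3] Q1=[P1] Q2=[]
t=11-12: P3@Q0 runs 1, rem=1, I/O yield, promote→Q0. Q0=[P3] Q1=[P1] Q2=[]
t=12-13: P3@Q0 runs 1, rem=0, completes. Q0=[] Q1=[P1] Q2=[]
t=13-16: P1@Q1 runs 3, rem=2, I/O yield, promote→Q0. Q0=[P1] Q1=[] Q2=[]
t=16-18: P1@Q0 runs 2, rem=0, completes. Q0=[] Q1=[] Q2=[]

Answer: P2,P3,P1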